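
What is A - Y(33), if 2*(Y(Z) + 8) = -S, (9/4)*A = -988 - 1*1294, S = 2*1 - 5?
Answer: -18139/18 ≈ -1007.7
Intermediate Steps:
S = -3 (S = 2 - 5 = -3)
A = -9128/9 (A = 4*(-988 - 1*1294)/9 = 4*(-988 - 1294)/9 = (4/9)*(-2282) = -9128/9 ≈ -1014.2)
Y(Z) = -13/2 (Y(Z) = -8 + (-1*(-3))/2 = -8 + (½)*3 = -8 + 3/2 = -13/2)
A - Y(33) = -9128/9 - 1*(-13/2) = -9128/9 + 13/2 = -18139/18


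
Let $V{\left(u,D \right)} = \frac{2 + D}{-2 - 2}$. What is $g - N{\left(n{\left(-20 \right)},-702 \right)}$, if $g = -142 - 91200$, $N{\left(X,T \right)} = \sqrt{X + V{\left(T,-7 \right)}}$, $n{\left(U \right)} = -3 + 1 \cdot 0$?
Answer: $-91342 - \frac{i \sqrt{7}}{2} \approx -91342.0 - 1.3229 i$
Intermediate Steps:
$n{\left(U \right)} = -3$ ($n{\left(U \right)} = -3 + 0 = -3$)
$V{\left(u,D \right)} = - \frac{1}{2} - \frac{D}{4}$ ($V{\left(u,D \right)} = \frac{2 + D}{-4} = \left(2 + D\right) \left(- \frac{1}{4}\right) = - \frac{1}{2} - \frac{D}{4}$)
$N{\left(X,T \right)} = \sqrt{\frac{5}{4} + X}$ ($N{\left(X,T \right)} = \sqrt{X - - \frac{5}{4}} = \sqrt{X + \left(- \frac{1}{2} + \frac{7}{4}\right)} = \sqrt{X + \frac{5}{4}} = \sqrt{\frac{5}{4} + X}$)
$g = -91342$ ($g = -142 - 91200 = -91342$)
$g - N{\left(n{\left(-20 \right)},-702 \right)} = -91342 - \frac{\sqrt{5 + 4 \left(-3\right)}}{2} = -91342 - \frac{\sqrt{5 - 12}}{2} = -91342 - \frac{\sqrt{-7}}{2} = -91342 - \frac{i \sqrt{7}}{2}$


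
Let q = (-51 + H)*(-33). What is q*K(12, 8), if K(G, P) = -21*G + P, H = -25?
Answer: -611952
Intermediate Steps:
K(G, P) = P - 21*G
q = 2508 (q = (-51 - 25)*(-33) = -76*(-33) = 2508)
q*K(12, 8) = 2508*(8 - 21*12) = 2508*(8 - 252) = 2508*(-244) = -611952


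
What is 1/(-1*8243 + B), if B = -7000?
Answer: -1/15243 ≈ -6.5604e-5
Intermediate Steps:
1/(-1*8243 + B) = 1/(-1*8243 - 7000) = 1/(-8243 - 7000) = 1/(-15243) = -1/15243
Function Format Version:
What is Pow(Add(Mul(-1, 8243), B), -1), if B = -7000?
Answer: Rational(-1, 15243) ≈ -6.5604e-5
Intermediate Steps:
Pow(Add(Mul(-1, 8243), B), -1) = Pow(Add(Mul(-1, 8243), -7000), -1) = Pow(Add(-8243, -7000), -1) = Pow(-15243, -1) = Rational(-1, 15243)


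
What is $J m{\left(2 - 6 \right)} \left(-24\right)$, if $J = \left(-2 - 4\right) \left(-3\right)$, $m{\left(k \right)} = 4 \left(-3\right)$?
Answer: $5184$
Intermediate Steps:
$m{\left(k \right)} = -12$
$J = 18$ ($J = \left(-2 - 4\right) \left(-3\right) = \left(-6\right) \left(-3\right) = 18$)
$J m{\left(2 - 6 \right)} \left(-24\right) = 18 \left(-12\right) \left(-24\right) = \left(-216\right) \left(-24\right) = 5184$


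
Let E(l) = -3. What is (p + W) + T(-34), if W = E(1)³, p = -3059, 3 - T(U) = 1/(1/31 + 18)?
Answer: -1723428/559 ≈ -3083.1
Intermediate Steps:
T(U) = 1646/559 (T(U) = 3 - 1/(1/31 + 18) = 3 - 1/559/31 = 3 - 1*31/559 = 3 - 31/559 = 1646/559)
W = -27 (W = (-3)³ = -27)
(p + W) + T(-34) = (-3059 - 27) + 1646/559 = -3086 + 1646/559 = -1723428/559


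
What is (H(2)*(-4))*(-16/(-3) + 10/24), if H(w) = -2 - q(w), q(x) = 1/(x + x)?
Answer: 207/4 ≈ 51.750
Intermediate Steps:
q(x) = 1/(2*x)
H(w) = -2 - 1/(2*w)
(H(2)*(-4))*(-16/(-3) + 10/24) = ((-2 - ½/2)*(-4))*(-16/(-3) + 10/24) = ((-2 - ½*½)*(-4))*(-16*(-⅓) + 10*(1/24)) = ((-2 - ¼)*(-4))*(16/3 + 5/12) = -9/4*(-4)*(23/4) = 9*(23/4) = 207/4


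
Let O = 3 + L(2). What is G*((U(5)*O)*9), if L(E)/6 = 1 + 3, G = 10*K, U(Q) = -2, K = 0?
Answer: 0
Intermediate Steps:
G = 0 (G = 10*0 = 0)
L(E) = 24 (L(E) = 6*(1 + 3) = 6*4 = 24)
O = 27 (O = 3 + 24 = 27)
G*((U(5)*O)*9) = 0*(-2*27*9) = 0*(-54*9) = 0*(-486) = 0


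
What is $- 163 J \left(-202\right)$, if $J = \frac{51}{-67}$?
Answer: $- \frac{1679226}{67} \approx -25063.0$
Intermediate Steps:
$J = - \frac{51}{67}$ ($J = 51 \left(- \frac{1}{67}\right) = - \frac{51}{67} \approx -0.76119$)
$- 163 J \left(-202\right) = \left(-163\right) \left(- \frac{51}{67}\right) \left(-202\right) = \frac{8313}{67} \left(-202\right) = - \frac{1679226}{67}$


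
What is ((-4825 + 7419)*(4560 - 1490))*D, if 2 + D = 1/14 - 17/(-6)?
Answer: 151308020/21 ≈ 7.2051e+6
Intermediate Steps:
D = 19/21 (D = -2 + (1/14 - 17/(-6)) = -2 + (1*(1/14) - 17*(-1/6)) = -2 + (1/14 + 17/6) = -2 + 61/21 = 19/21 ≈ 0.90476)
((-4825 + 7419)*(4560 - 1490))*D = ((-4825 + 7419)*(4560 - 1490))*(19/21) = (2594*3070)*(19/21) = 7963580*(19/21) = 151308020/21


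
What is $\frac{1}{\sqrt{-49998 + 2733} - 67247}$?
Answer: $- \frac{67247}{4522206274} - \frac{i \sqrt{47265}}{4522206274} \approx -1.487 \cdot 10^{-5} - 4.8075 \cdot 10^{-8} i$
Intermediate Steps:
$\frac{1}{\sqrt{-49998 + 2733} - 67247} = \frac{1}{\sqrt{-47265} - 67247} = \frac{1}{i \sqrt{47265} - 67247} = \frac{1}{-67247 + i \sqrt{47265}}$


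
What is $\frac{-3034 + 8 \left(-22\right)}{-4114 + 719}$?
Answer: $\frac{642}{679} \approx 0.94551$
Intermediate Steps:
$\frac{-3034 + 8 \left(-22\right)}{-4114 + 719} = \frac{-3034 - 176}{-3395} = \left(-3210\right) \left(- \frac{1}{3395}\right) = \frac{642}{679}$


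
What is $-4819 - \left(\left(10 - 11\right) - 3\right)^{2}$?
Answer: $-4835$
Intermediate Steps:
$-4819 - \left(\left(10 - 11\right) - 3\right)^{2} = -4819 - \left(-1 - 3\right)^{2} = -4819 - \left(-4\right)^{2} = -4819 - 16 = -4835$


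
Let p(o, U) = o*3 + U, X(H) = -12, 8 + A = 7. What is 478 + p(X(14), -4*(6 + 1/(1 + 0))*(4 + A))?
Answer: 358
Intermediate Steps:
A = -1 (A = -8 + 7 = -1)
p(o, U) = U + 3*o (p(o, U) = 3*o + U = U + 3*o)
478 + p(X(14), -4*(6 + 1/(1 + 0))*(4 + A)) = 478 + (-4*(6 + 1/(1 + 0))*(4 - 1) + 3*(-12)) = 478 + (-4*(6 + 1/1)*3 - 36) = 478 + (-4*(6 + 1)*3 - 36) = 478 + (-28*3 - 36) = 478 + (-4*21 - 36) = 478 + (-84 - 36) = 478 - 120 = 358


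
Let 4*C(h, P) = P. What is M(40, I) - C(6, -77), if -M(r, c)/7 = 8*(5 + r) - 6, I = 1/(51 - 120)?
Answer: -9835/4 ≈ -2458.8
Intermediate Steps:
C(h, P) = P/4
I = -1/69 (I = 1/(-69) = -1/69 ≈ -0.014493)
M(r, c) = -238 - 56*r (M(r, c) = -7*(8*(5 + r) - 6) = -7*((40 + 8*r) - 6) = -7*(34 + 8*r) = -238 - 56*r)
M(40, I) - C(6, -77) = (-238 - 56*40) - (-77)/4 = (-238 - 2240) - 1*(-77/4) = -2478 + 77/4 = -9835/4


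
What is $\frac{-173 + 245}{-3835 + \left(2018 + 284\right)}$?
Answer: $- \frac{24}{511} \approx -0.046967$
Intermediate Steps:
$\frac{-173 + 245}{-3835 + \left(2018 + 284\right)} = \frac{72}{-3835 + 2302} = \frac{72}{-1533} = 72 \left(- \frac{1}{1533}\right) = - \frac{24}{511}$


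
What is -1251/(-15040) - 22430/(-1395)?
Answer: 67818469/4196160 ≈ 16.162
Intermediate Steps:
-1251/(-15040) - 22430/(-1395) = -1251*(-1/15040) - 22430*(-1/1395) = 1251/15040 + 4486/279 = 67818469/4196160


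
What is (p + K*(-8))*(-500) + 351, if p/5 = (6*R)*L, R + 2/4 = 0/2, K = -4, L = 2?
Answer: -649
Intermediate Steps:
R = -½ (R = -½ + 0/2 = -½ + 0*(½) = -½ + 0 = -½ ≈ -0.50000)
p = -30 (p = 5*((6*(-½))*2) = 5*(-3*2) = 5*(-6) = -30)
(p + K*(-8))*(-500) + 351 = (-30 - 4*(-8))*(-500) + 351 = (-30 + 32)*(-500) + 351 = 2*(-500) + 351 = -1000 + 351 = -649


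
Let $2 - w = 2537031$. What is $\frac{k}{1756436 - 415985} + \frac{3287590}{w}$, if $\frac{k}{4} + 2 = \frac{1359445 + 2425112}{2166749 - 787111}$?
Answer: $- \frac{3039925936348980412}{2345910973340635701} \approx -1.2958$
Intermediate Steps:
$w = -2537029$ ($w = 2 - 2537031 = -2537029$)
$k = \frac{2050562}{689819}$ ($k = -8 + 4 \frac{1359445 + 2425112}{2166749 - 787111} = -8 + 4 \cdot \frac{3784557}{1379638} = -8 + \frac{7569114}{689819} = \frac{2050562}{689819} \approx 2.9726$)
$\frac{k}{1756436 - 415985} + \frac{3287590}{w} = \frac{2050562}{689819 \left(1756436 - 415985\right)} + \frac{3287590}{-2537029} = \frac{2050562}{689819 \cdot 1340451} + 3287590 \left(- \frac{1}{2537029}\right) = \frac{2050562}{689819} \cdot \frac{1}{1340451} - \frac{3287590}{2537029} = \frac{2050562}{924668568369} - \frac{3287590}{2537029} = - \frac{3039925936348980412}{2345910973340635701}$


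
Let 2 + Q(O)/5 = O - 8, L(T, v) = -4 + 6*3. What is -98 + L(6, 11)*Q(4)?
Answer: -518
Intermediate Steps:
L(T, v) = 14 (L(T, v) = -4 + 18 = 14)
Q(O) = -50 + 5*O (Q(O) = -10 + 5*(O - 8) = -10 + 5*(-8 + O) = -10 + (-40 + 5*O) = -50 + 5*O)
-98 + L(6, 11)*Q(4) = -98 + 14*(-50 + 5*4) = -98 + 14*(-50 + 20) = -98 + 14*(-30) = -98 - 420 = -518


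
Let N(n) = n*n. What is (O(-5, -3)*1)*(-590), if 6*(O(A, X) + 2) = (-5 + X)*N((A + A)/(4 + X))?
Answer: 239540/3 ≈ 79847.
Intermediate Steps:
N(n) = n**2
O(A, X) = -2 + 2*A**2*(-5 + X)/(3*(4 + X)**2) (O(A, X) = -2 + ((-5 + X)*((A + A)/(4 + X))**2)/6 = -2 + ((-5 + X)*((2*A)/(4 + X))**2)/6 = -2 + ((-5 + X)*(2*A/(4 + X))**2)/6 = -2 + ((-5 + X)*(4*A**2/(4 + X)**2))/6 = -2 + (4*A**2*(-5 + X)/(4 + X)**2)/6 = -2 + 2*A**2*(-5 + X)/(3*(4 + X)**2))
(O(-5, -3)*1)*(-590) = ((2*(-5*(-5)**2 - 3*(4 - 3)**2 - 3*(-5)**2)/(3*(4 - 3)**2))*1)*(-590) = (((2/3)*(-5*25 - 3*1**2 - 3*25)/1**2)*1)*(-590) = (((2/3)*1*(-125 - 3*1 - 75))*1)*(-590) = (((2/3)*1*(-125 - 3 - 75))*1)*(-590) = (((2/3)*1*(-203))*1)*(-590) = -406/3*1*(-590) = -406/3*(-590) = 239540/3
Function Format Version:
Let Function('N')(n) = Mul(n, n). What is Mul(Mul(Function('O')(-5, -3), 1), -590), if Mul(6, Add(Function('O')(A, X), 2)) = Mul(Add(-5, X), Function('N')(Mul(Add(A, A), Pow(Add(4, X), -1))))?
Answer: Rational(239540, 3) ≈ 79847.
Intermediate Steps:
Function('N')(n) = Pow(n, 2)
Function('O')(A, X) = Add(-2, Mul(Rational(2, 3), Pow(A, 2), Pow(Add(4, X), -2), Add(-5, X))) (Function('O')(A, X) = Add(-2, Mul(Rational(1, 6), Mul(Add(-5, X), Pow(Mul(Add(A, A), Pow(Add(4, X), -1)), 2)))) = Add(-2, Mul(Rational(1, 6), Mul(Add(-5, X), Pow(Mul(Mul(2, A), Pow(Add(4, X), -1)), 2)))) = Add(-2, Mul(Rational(1, 6), Mul(Add(-5, X), Pow(Mul(2, A, Pow(Add(4, X), -1)), 2)))) = Add(-2, Mul(Rational(1, 6), Mul(Add(-5, X), Mul(4, Pow(A, 2), Pow(Add(4, X), -2))))) = Add(-2, Mul(Rational(1, 6), Mul(4, Pow(A, 2), Pow(Add(4, X), -2), Add(-5, X)))) = Add(-2, Mul(Rational(2, 3), Pow(A, 2), Pow(Add(4, X), -2), Add(-5, X))))
Mul(Mul(Function('O')(-5, -3), 1), -590) = Mul(Mul(Mul(Rational(2, 3), Pow(Add(4, -3), -2), Add(Mul(-5, Pow(-5, 2)), Mul(-3, Pow(Add(4, -3), 2)), Mul(-3, Pow(-5, 2)))), 1), -590) = Mul(Mul(Mul(Rational(2, 3), Pow(1, -2), Add(Mul(-5, 25), Mul(-3, Pow(1, 2)), Mul(-3, 25))), 1), -590) = Mul(Mul(Mul(Rational(2, 3), 1, Add(-125, Mul(-3, 1), -75)), 1), -590) = Mul(Mul(Mul(Rational(2, 3), 1, Add(-125, -3, -75)), 1), -590) = Mul(Mul(Mul(Rational(2, 3), 1, -203), 1), -590) = Mul(Mul(Rational(-406, 3), 1), -590) = Mul(Rational(-406, 3), -590) = Rational(239540, 3)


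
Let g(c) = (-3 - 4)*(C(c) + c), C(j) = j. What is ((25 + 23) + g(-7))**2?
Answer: 21316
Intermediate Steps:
g(c) = -14*c (g(c) = (-3 - 4)*(c + c) = -14*c)
((25 + 23) + g(-7))**2 = ((25 + 23) - 14*(-7))**2 = (48 + 98)**2 = 146**2 = 21316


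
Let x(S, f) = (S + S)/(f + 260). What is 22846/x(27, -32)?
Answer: 868148/9 ≈ 96461.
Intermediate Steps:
x(S, f) = 2*S/(260 + f) (x(S, f) = (2*S)/(260 + f) = 2*S/(260 + f))
22846/x(27, -32) = 22846/((2*27/(260 - 32))) = 22846/((2*27/228)) = 22846/((2*27*(1/228))) = 22846/(9/38) = 22846*(38/9) = 868148/9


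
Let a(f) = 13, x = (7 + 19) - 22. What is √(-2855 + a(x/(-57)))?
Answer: 7*I*√58 ≈ 53.31*I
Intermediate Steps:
x = 4 (x = 26 - 22 = 4)
√(-2855 + a(x/(-57))) = √(-2855 + 13) = √(-2842) = 7*I*√58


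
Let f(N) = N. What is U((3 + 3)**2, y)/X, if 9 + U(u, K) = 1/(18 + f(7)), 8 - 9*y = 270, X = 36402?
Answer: -112/455025 ≈ -0.00024614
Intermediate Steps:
y = -262/9 (y = 8/9 - 1/9*270 = 8/9 - 30 = -262/9 ≈ -29.111)
U(u, K) = -224/25 (U(u, K) = -9 + 1/(18 + 7) = -9 + 1/25 = -224/25)
U((3 + 3)**2, y)/X = -224/25/36402 = -224/25*1/36402 = -112/455025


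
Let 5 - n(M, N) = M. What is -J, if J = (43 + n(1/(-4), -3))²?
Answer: -37249/16 ≈ -2328.1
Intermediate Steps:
n(M, N) = 5 - M
J = 37249/16 (J = (43 + (5 - 1/(-4)))² = (43 + (5 - 1*(-¼)))² = (43 + (5 + ¼))² = (43 + 21/4)² = (193/4)² = 37249/16 ≈ 2328.1)
-J = -1*37249/16 = -37249/16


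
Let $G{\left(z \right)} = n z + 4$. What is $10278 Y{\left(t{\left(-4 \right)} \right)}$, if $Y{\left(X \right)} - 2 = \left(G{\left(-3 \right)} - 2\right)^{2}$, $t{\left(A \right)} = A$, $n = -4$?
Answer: $2035044$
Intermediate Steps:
$G{\left(z \right)} = 4 - 4 z$ ($G{\left(z \right)} = - 4 z + 4 = 4 - 4 z$)
$Y{\left(X \right)} = 198$ ($Y{\left(X \right)} = 2 + \left(\left(4 - -12\right) - 2\right)^{2} = 2 + \left(\left(4 + 12\right) - 2\right)^{2} = 2 + \left(16 - 2\right)^{2} = 2 + 14^{2} = 2 + 196 = 198$)
$10278 Y{\left(t{\left(-4 \right)} \right)} = 10278 \cdot 198 = 2035044$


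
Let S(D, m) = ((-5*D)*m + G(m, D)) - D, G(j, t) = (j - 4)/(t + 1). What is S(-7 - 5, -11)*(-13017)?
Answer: 92589921/11 ≈ 8.4173e+6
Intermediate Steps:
G(j, t) = (-4 + j)/(1 + t)
S(D, m) = -D + (-4 + m)/(1 + D) - 5*D*m (S(D, m) = ((-5*D)*m + (-4 + m)/(1 + D)) - D = (-5*D*m + (-4 + m)/(1 + D)) - D = ((-4 + m)/(1 + D) - 5*D*m) - D = -D + (-4 + m)/(1 + D) - 5*D*m)
S(-7 - 5, -11)*(-13017) = ((-4 - 11 - (-7 - 5)*(1 + (-7 - 5))*(1 + 5*(-11)))/(1 + (-7 - 5)))*(-13017) = ((-4 - 11 - 1*(-12)*(1 - 12)*(1 - 55))/(1 - 12))*(-13017) = ((-4 - 11 - 1*(-12)*(-11)*(-54))/(-11))*(-13017) = -(-4 - 11 + 7128)/11*(-13017) = -1/11*7113*(-13017) = -7113/11*(-13017) = 92589921/11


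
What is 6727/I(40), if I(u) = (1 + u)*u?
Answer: 6727/1640 ≈ 4.1018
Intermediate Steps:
I(u) = u*(1 + u)
6727/I(40) = 6727/((40*(1 + 40))) = 6727/((40*41)) = 6727/1640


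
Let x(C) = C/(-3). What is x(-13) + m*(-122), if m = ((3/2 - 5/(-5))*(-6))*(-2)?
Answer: -10967/3 ≈ -3655.7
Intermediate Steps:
x(C) = -C/3 (x(C) = C*(-1/3) = -C/3)
m = 30 (m = ((3*(1/2) - 5*(-1/5))*(-6))*(-2) = ((3/2 + 1)*(-6))*(-2) = ((5/2)*(-6))*(-2) = -15*(-2) = 30)
x(-13) + m*(-122) = -1/3*(-13) + 30*(-122) = 13/3 - 3660 = -10967/3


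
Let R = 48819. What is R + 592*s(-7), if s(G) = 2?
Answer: 50003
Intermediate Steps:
R + 592*s(-7) = 48819 + 592*2 = 48819 + 1184 = 50003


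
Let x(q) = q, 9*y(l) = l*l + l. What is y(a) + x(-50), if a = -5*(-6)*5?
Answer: 7400/3 ≈ 2466.7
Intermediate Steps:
a = 150 (a = 30*5 = 150)
y(l) = l/9 + l²/9 (y(l) = (l*l + l)/9 = (l² + l)/9 = (l + l²)/9 = l/9 + l²/9)
y(a) + x(-50) = (⅑)*150*(1 + 150) - 50 = (⅑)*150*151 - 50 = 7550/3 - 50 = 7400/3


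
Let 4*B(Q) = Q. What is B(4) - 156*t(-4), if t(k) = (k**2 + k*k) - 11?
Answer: -3275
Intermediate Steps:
B(Q) = Q/4
t(k) = -11 + 2*k**2 (t(k) = (k**2 + k**2) - 11 = 2*k**2 - 11 = -11 + 2*k**2)
B(4) - 156*t(-4) = (1/4)*4 - 156*(-11 + 2*(-4)**2) = 1 - 156*(-11 + 2*16) = 1 - 156*(-11 + 32) = 1 - 156*21 = 1 - 3276 = -3275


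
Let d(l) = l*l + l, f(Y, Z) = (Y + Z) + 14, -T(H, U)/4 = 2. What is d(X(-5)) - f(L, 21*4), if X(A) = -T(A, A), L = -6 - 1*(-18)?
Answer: -38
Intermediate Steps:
L = 12 (L = -6 + 18 = 12)
T(H, U) = -8 (T(H, U) = -4*2 = -8)
f(Y, Z) = 14 + Y + Z
X(A) = 8 (X(A) = -1*(-8) = 8)
d(l) = l + l² (d(l) = l² + l = l + l²)
d(X(-5)) - f(L, 21*4) = 8*(1 + 8) - (14 + 12 + 21*4) = 8*9 - (14 + 12 + 84) = 72 - 1*110 = 72 - 110 = -38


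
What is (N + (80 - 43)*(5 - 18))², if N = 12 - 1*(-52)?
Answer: 173889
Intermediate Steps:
N = 64 (N = 12 + 52 = 64)
(N + (80 - 43)*(5 - 18))² = (64 + (80 - 43)*(5 - 18))² = (64 + 37*(-13))² = (64 - 481)² = (-417)² = 173889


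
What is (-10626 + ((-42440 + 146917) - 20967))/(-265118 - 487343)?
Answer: -72884/752461 ≈ -0.096861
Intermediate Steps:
(-10626 + ((-42440 + 146917) - 20967))/(-265118 - 487343) = (-10626 + (104477 - 20967))/(-752461) = (-10626 + 83510)*(-1/752461) = 72884*(-1/752461) = -72884/752461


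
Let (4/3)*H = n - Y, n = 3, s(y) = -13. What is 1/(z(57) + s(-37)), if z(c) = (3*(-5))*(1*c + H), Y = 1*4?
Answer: -4/3427 ≈ -0.0011672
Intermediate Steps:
Y = 4
H = -¾ (H = 3*(3 - 1*4)/4 = 3*(3 - 4)/4 = (¾)*(-1) = -¾ ≈ -0.75000)
z(c) = 45/4 - 15*c (z(c) = (3*(-5))*(1*c - ¾) = -15*(c - ¾) = -15*(-¾ + c) = 45/4 - 15*c)
1/(z(57) + s(-37)) = 1/((45/4 - 15*57) - 13) = 1/((45/4 - 855) - 13) = 1/(-3375/4 - 13) = 1/(-3427/4) = -4/3427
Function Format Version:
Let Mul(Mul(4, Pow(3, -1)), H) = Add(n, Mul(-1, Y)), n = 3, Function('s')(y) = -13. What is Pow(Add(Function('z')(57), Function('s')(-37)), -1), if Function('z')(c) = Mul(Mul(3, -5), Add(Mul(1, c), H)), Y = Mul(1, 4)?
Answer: Rational(-4, 3427) ≈ -0.0011672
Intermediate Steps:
Y = 4
H = Rational(-3, 4) (H = Mul(Rational(3, 4), Add(3, Mul(-1, 4))) = Mul(Rational(3, 4), Add(3, -4)) = Mul(Rational(3, 4), -1) = Rational(-3, 4) ≈ -0.75000)
Function('z')(c) = Add(Rational(45, 4), Mul(-15, c)) (Function('z')(c) = Mul(Mul(3, -5), Add(Mul(1, c), Rational(-3, 4))) = Mul(-15, Add(c, Rational(-3, 4))) = Mul(-15, Add(Rational(-3, 4), c)) = Add(Rational(45, 4), Mul(-15, c)))
Pow(Add(Function('z')(57), Function('s')(-37)), -1) = Pow(Add(Add(Rational(45, 4), Mul(-15, 57)), -13), -1) = Pow(Add(Add(Rational(45, 4), -855), -13), -1) = Pow(Add(Rational(-3375, 4), -13), -1) = Pow(Rational(-3427, 4), -1) = Rational(-4, 3427)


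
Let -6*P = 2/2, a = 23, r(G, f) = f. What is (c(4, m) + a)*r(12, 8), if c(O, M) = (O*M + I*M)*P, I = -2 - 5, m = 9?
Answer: 220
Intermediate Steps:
I = -7
P = -⅙ (P = -1/(3*2) = -⅙*1 = -⅙ ≈ -0.16667)
c(O, M) = 7*M/6 - M*O/6 (c(O, M) = (O*M - 7*M)*(-⅙) = (M*O - 7*M)*(-⅙) = (-7*M + M*O)*(-⅙) = 7*M/6 - M*O/6)
(c(4, m) + a)*r(12, 8) = ((⅙)*9*(7 - 1*4) + 23)*8 = ((⅙)*9*(7 - 4) + 23)*8 = ((⅙)*9*3 + 23)*8 = (9/2 + 23)*8 = (55/2)*8 = 220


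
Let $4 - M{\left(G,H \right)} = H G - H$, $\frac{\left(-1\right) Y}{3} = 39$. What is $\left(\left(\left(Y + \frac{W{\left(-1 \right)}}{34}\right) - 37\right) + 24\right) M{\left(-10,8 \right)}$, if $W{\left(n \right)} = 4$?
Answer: $- \frac{203136}{17} \approx -11949.0$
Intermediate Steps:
$Y = -117$ ($Y = \left(-3\right) 39 = -117$)
$M{\left(G,H \right)} = 4 + H - G H$ ($M{\left(G,H \right)} = 4 - \left(H G - H\right) = 4 - \left(G H - H\right) = 4 - \left(- H + G H\right) = 4 + H - G H$)
$\left(\left(\left(Y + \frac{W{\left(-1 \right)}}{34}\right) - 37\right) + 24\right) M{\left(-10,8 \right)} = \left(\left(\left(-117 + \frac{4}{34}\right) - 37\right) + 24\right) \left(4 + 8 - \left(-10\right) 8\right) = \left(\left(\left(-117 + 4 \cdot \frac{1}{34}\right) - 37\right) + 24\right) \left(4 + 8 + 80\right) = \left(\left(\left(-117 + \frac{2}{17}\right) - 37\right) + 24\right) 92 = \left(\left(- \frac{1987}{17} - 37\right) + 24\right) 92 = \left(- \frac{2616}{17} + 24\right) 92 = \left(- \frac{2208}{17}\right) 92 = - \frac{203136}{17}$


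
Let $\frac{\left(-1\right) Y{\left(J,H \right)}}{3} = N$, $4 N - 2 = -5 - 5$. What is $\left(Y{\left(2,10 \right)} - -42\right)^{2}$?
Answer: $2304$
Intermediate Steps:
$N = -2$ ($N = \frac{1}{2} + \frac{-5 - 5}{4} = \frac{1}{2} + \frac{1}{4} \left(-10\right) = \frac{1}{2} - \frac{5}{2} = -2$)
$Y{\left(J,H \right)} = 6$ ($Y{\left(J,H \right)} = \left(-3\right) \left(-2\right) = 6$)
$\left(Y{\left(2,10 \right)} - -42\right)^{2} = \left(6 - -42\right)^{2} = \left(6 + 42\right)^{2} = 48^{2} = 2304$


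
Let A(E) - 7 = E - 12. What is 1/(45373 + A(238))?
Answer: 1/45606 ≈ 2.1927e-5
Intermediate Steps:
A(E) = -5 + E (A(E) = 7 + (E - 12) = 7 + (-12 + E) = -5 + E)
1/(45373 + A(238)) = 1/(45373 + (-5 + 238)) = 1/(45373 + 233) = 1/45606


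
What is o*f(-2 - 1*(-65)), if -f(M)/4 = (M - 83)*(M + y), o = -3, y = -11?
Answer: -12480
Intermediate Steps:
f(M) = -4*(-83 + M)*(-11 + M) (f(M) = -4*(M - 83)*(M - 11) = -4*(-83 + M)*(-11 + M))
o*f(-2 - 1*(-65)) = -3*(-3652 - 4*(-2 - 1*(-65))**2 + 376*(-2 - 1*(-65))) = -3*(-3652 - 4*(-2 + 65)**2 + 376*(-2 + 65)) = -3*(-3652 - 4*63**2 + 376*63) = -3*(-3652 - 4*3969 + 23688) = -3*(-3652 - 15876 + 23688) = -3*4160 = -12480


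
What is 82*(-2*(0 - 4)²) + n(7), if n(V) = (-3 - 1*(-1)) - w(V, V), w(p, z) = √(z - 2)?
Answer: -2626 - √5 ≈ -2628.2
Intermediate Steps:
w(p, z) = √(-2 + z)
n(V) = -2 - √(-2 + V) (n(V) = (-3 - 1*(-1)) - √(-2 + V) = (-3 + 1) - √(-2 + V) = -2 - √(-2 + V))
82*(-2*(0 - 4)²) + n(7) = 82*(-2*(0 - 4)²) + (-2 - √(-2 + 7)) = 82*(-2*(-4)²) + (-2 - √5) = 82*(-2*16) + (-2 - √5) = 82*(-32) + (-2 - √5) = -2624 + (-2 - √5) = -2626 - √5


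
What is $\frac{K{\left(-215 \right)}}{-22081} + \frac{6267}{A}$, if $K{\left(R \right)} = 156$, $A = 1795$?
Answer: $\frac{138101607}{39635395} \approx 3.4843$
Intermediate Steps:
$\frac{K{\left(-215 \right)}}{-22081} + \frac{6267}{A} = \frac{156}{-22081} + \frac{6267}{1795} = 156 \left(- \frac{1}{22081}\right) + 6267 \cdot \frac{1}{1795} = - \frac{156}{22081} + \frac{6267}{1795} = \frac{138101607}{39635395}$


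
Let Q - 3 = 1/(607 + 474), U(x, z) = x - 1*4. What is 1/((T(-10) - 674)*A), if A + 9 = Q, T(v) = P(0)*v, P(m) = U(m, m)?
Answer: 1081/4111490 ≈ 0.00026292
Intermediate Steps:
U(x, z) = -4 + x (U(x, z) = x - 4 = -4 + x)
Q = 3244/1081 (Q = 3 + 1/(607 + 474) = 3 + 1/1081 = 3244/1081 ≈ 3.0009)
P(m) = -4 + m
T(v) = -4*v (T(v) = (-4 + 0)*v = -4*v)
A = -6485/1081 (A = -9 + 3244/1081 = -6485/1081 ≈ -5.9991)
1/((T(-10) - 674)*A) = 1/((-4*(-10) - 674)*(-6485/1081)) = -1081/6485/(40 - 674) = -1081/6485/(-634) = -1/634*(-1081/6485) = 1081/4111490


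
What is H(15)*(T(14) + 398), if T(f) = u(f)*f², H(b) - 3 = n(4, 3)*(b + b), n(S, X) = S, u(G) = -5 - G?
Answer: -409098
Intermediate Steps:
H(b) = 3 + 8*b (H(b) = 3 + 4*(b + b) = 3 + 4*(2*b) = 3 + 8*b)
T(f) = f²*(-5 - f) (T(f) = (-5 - f)*f² = f²*(-5 - f))
H(15)*(T(14) + 398) = (3 + 8*15)*(14²*(-5 - 1*14) + 398) = (3 + 120)*(196*(-5 - 14) + 398) = 123*(196*(-19) + 398) = 123*(-3724 + 398) = 123*(-3326) = -409098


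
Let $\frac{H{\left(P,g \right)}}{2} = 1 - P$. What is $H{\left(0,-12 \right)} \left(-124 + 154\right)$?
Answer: $60$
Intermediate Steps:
$H{\left(P,g \right)} = 2 - 2 P$ ($H{\left(P,g \right)} = 2 \left(1 - P\right) = 2 - 2 P$)
$H{\left(0,-12 \right)} \left(-124 + 154\right) = \left(2 - 0\right) \left(-124 + 154\right) = \left(2 + 0\right) 30 = 2 \cdot 30 = 60$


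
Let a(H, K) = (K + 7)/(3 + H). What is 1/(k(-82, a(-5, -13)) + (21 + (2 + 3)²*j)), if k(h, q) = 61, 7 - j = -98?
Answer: 1/2707 ≈ 0.00036941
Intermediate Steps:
a(H, K) = (7 + K)/(3 + H)
j = 105 (j = 7 - 1*(-98) = 7 + 98 = 105)
1/(k(-82, a(-5, -13)) + (21 + (2 + 3)²*j)) = 1/(61 + (21 + (2 + 3)²*105)) = 1/(61 + (21 + 5²*105)) = 1/(61 + (21 + 25*105)) = 1/(61 + (21 + 2625)) = 1/(61 + 2646) = 1/2707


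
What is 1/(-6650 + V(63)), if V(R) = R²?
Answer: -1/2681 ≈ -0.00037300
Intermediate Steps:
1/(-6650 + V(63)) = 1/(-6650 + 63²) = 1/(-6650 + 3969) = 1/(-2681) = -1/2681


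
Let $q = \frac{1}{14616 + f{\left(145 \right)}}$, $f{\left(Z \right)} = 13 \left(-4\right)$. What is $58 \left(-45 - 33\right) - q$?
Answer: $- \frac{65887537}{14564} \approx -4524.0$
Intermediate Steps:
$f{\left(Z \right)} = -52$
$q = \frac{1}{14564}$ ($q = \frac{1}{14616 - 52} = \frac{1}{14564} \approx 6.8662 \cdot 10^{-5}$)
$58 \left(-45 - 33\right) - q = 58 \left(-45 - 33\right) - \frac{1}{14564} = 58 \left(-78\right) - \frac{1}{14564} = -4524 - \frac{1}{14564} = - \frac{65887537}{14564}$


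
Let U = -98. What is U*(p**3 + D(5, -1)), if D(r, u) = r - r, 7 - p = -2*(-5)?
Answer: 2646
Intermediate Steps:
p = -3 (p = 7 - (-2)*(-5) = 7 - 1*10 = 7 - 10 = -3)
D(r, u) = 0
U*(p**3 + D(5, -1)) = -98*((-3)**3 + 0) = -98*(-27 + 0) = -98*(-27) = 2646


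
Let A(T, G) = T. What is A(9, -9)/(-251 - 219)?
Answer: -9/470 ≈ -0.019149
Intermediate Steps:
A(9, -9)/(-251 - 219) = 9/(-251 - 219) = 9/(-470) = -1/470*9 = -9/470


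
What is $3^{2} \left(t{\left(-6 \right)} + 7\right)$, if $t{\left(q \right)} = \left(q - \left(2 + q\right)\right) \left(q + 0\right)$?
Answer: $171$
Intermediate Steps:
$t{\left(q \right)} = - 2 q$
$3^{2} \left(t{\left(-6 \right)} + 7\right) = 3^{2} \left(\left(-2\right) \left(-6\right) + 7\right) = 9 \left(12 + 7\right) = 9 \cdot 19 = 171$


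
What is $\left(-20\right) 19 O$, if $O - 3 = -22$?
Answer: $7220$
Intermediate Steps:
$O = -19$ ($O = 3 - 22 = -19$)
$\left(-20\right) 19 O = \left(-20\right) 19 \left(-19\right) = \left(-380\right) \left(-19\right) = 7220$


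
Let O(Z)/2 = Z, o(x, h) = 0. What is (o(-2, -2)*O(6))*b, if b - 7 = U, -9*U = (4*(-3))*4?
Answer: 0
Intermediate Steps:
U = 16/3 (U = -4*(-3)*4/9 = -(-4)*4/3 = -⅑*(-48) = 16/3 ≈ 5.3333)
b = 37/3 (b = 7 + 16/3 = 37/3 ≈ 12.333)
O(Z) = 2*Z
(o(-2, -2)*O(6))*b = (0*(2*6))*(37/3) = (0*12)*(37/3) = 0*(37/3) = 0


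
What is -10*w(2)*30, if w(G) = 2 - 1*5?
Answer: 900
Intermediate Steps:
w(G) = -3 (w(G) = 2 - 5 = -3)
-10*w(2)*30 = -10*(-3)*30 = 30*30 = 900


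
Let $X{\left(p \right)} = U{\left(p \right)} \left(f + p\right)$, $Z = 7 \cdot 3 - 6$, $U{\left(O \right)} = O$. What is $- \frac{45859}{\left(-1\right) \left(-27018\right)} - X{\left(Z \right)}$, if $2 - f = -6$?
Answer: $- \frac{9367069}{27018} \approx -346.7$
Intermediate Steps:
$f = 8$ ($f = 2 - -6 = 2 + 6 = 8$)
$Z = 15$ ($Z = 21 - 6 = 15$)
$X{\left(p \right)} = p \left(8 + p\right)$
$- \frac{45859}{\left(-1\right) \left(-27018\right)} - X{\left(Z \right)} = - \frac{45859}{\left(-1\right) \left(-27018\right)} - 15 \left(8 + 15\right) = - \frac{45859}{27018} - 15 \cdot 23 = \left(-45859\right) \frac{1}{27018} - 345 = - \frac{45859}{27018} - 345 = - \frac{9367069}{27018}$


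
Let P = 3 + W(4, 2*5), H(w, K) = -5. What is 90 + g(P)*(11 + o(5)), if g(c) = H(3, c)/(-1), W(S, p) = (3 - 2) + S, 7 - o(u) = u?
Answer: 155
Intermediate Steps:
o(u) = 7 - u
W(S, p) = 1 + S
P = 8 (P = 3 + (1 + 4) = 3 + 5 = 8)
g(c) = 5 (g(c) = -5/(-1) = -5*(-1) = 5)
90 + g(P)*(11 + o(5)) = 90 + 5*(11 + (7 - 1*5)) = 90 + 5*(11 + (7 - 5)) = 90 + 5*(11 + 2) = 90 + 5*13 = 90 + 65 = 155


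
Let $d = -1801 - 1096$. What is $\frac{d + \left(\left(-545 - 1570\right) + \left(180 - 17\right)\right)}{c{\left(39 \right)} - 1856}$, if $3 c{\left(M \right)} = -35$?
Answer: $\frac{1119}{431} \approx 2.5963$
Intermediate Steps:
$d = -2897$ ($d = -1801 - 1096 = -2897$)
$c{\left(M \right)} = - \frac{35}{3}$ ($c{\left(M \right)} = \frac{1}{3} \left(-35\right) = - \frac{35}{3}$)
$\frac{d + \left(\left(-545 - 1570\right) + \left(180 - 17\right)\right)}{c{\left(39 \right)} - 1856} = \frac{-2897 + \left(\left(-545 - 1570\right) + \left(180 - 17\right)\right)}{- \frac{35}{3} - 1856} = \frac{-2897 + \left(-2115 + \left(180 - 17\right)\right)}{- \frac{5603}{3}} = \left(-2897 + \left(-2115 + 163\right)\right) \left(- \frac{3}{5603}\right) = \left(-2897 - 1952\right) \left(- \frac{3}{5603}\right) = \left(-4849\right) \left(- \frac{3}{5603}\right) = \frac{1119}{431}$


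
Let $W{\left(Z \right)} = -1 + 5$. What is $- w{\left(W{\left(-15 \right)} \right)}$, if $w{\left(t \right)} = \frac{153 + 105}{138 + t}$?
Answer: $- \frac{129}{71} \approx -1.8169$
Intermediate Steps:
$W{\left(Z \right)} = 4$
$w{\left(t \right)} = \frac{258}{138 + t}$
$- w{\left(W{\left(-15 \right)} \right)} = - \frac{258}{138 + 4} = - \frac{258}{142} = \left(-1\right) \frac{129}{71} = - \frac{129}{71}$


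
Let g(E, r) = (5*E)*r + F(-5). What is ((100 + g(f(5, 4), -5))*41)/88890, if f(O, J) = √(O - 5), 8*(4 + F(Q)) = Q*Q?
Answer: 32513/711120 ≈ 0.045721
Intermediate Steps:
F(Q) = -4 + Q²/8 (F(Q) = -4 + (Q*Q)/8 = -4 + Q²/8)
f(O, J) = √(-5 + O)
g(E, r) = -7/8 + 5*E*r (g(E, r) = (5*E)*r + (-4 + (⅛)*(-5)²) = 5*E*r + (-4 + (⅛)*25) = 5*E*r + (-4 + 25/8) = 5*E*r - 7/8 = -7/8 + 5*E*r)
((100 + g(f(5, 4), -5))*41)/88890 = ((100 + (-7/8 + 5*√(-5 + 5)*(-5)))*41)/88890 = ((100 + (-7/8 + 5*√0*(-5)))*41)*(1/88890) = ((100 + (-7/8 + 5*0*(-5)))*41)*(1/88890) = ((100 + (-7/8 + 0))*41)*(1/88890) = ((100 - 7/8)*41)*(1/88890) = ((793/8)*41)*(1/88890) = (32513/8)*(1/88890) = 32513/711120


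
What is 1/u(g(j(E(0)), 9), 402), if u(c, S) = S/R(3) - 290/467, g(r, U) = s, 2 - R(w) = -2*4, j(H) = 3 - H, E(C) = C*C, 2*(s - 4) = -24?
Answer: 2335/92417 ≈ 0.025266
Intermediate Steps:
s = -8 (s = 4 + (½)*(-24) = 4 - 12 = -8)
E(C) = C²
R(w) = 10 (R(w) = 2 - (-2)*4 = 2 - 1*(-8) = 2 + 8 = 10)
g(r, U) = -8
u(c, S) = -290/467 + S/10 (u(c, S) = S/10 - 290/467 = -290/467 + S/10)
1/u(g(j(E(0)), 9), 402) = 1/(-290/467 + (⅒)*402) = 1/(-290/467 + 201/5) = 1/(92417/2335) = 2335/92417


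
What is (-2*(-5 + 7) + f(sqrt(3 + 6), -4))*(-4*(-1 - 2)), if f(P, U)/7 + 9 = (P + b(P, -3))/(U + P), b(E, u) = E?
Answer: -1308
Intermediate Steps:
f(P, U) = -63 + 14*P/(P + U) (f(P, U) = -63 + 7*((P + P)/(U + P)) = -63 + 7*((2*P)/(P + U)) = -63 + 7*(2*P/(P + U)) = -63 + 14*P/(P + U))
(-2*(-5 + 7) + f(sqrt(3 + 6), -4))*(-4*(-1 - 2)) = (-2*(-5 + 7) + 7*(-9*(-4) - 7*sqrt(3 + 6))/(sqrt(3 + 6) - 4))*(-4*(-1 - 2)) = (-2*2 + 7*(36 - 7*sqrt(9))/(sqrt(9) - 4))*(-4*(-3)) = (-4 + 7*(36 - 7*3)/(3 - 4))*12 = (-4 + 7*(36 - 21)/(-1))*12 = (-4 + 7*(-1)*15)*12 = (-4 - 105)*12 = -109*12 = -1308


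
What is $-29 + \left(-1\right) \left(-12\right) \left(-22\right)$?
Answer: $-293$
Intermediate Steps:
$-29 + \left(-1\right) \left(-12\right) \left(-22\right) = -29 + 12 \left(-22\right) = -29 - 264 = -293$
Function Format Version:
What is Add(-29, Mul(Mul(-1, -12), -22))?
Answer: -293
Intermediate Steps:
Add(-29, Mul(Mul(-1, -12), -22)) = Add(-29, Mul(12, -22)) = Add(-29, -264) = -293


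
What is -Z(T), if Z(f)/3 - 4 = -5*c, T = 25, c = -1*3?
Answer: -57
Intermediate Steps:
c = -3
Z(f) = 57 (Z(f) = 12 + 3*(-5*(-3)) = 12 + 3*15 = 12 + 45 = 57)
-Z(T) = -1*57 = -57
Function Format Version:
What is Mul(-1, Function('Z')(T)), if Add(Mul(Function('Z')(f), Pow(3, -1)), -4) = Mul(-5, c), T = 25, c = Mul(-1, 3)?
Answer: -57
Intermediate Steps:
c = -3
Function('Z')(f) = 57 (Function('Z')(f) = Add(12, Mul(3, Mul(-5, -3))) = Add(12, Mul(3, 15)) = Add(12, 45) = 57)
Mul(-1, Function('Z')(T)) = Mul(-1, 57) = -57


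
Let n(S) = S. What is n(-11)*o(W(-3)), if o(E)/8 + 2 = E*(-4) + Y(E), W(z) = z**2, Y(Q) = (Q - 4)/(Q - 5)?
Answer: 3234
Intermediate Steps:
Y(Q) = (-4 + Q)/(-5 + Q)
o(E) = -16 - 32*E + 8*(-4 + E)/(-5 + E) (o(E) = -16 + 8*(E*(-4) + (-4 + E)/(-5 + E)) = -16 + 8*(-4*E + (-4 + E)/(-5 + E)) = -16 + (-32*E + 8*(-4 + E)/(-5 + E)) = -16 - 32*E + 8*(-4 + E)/(-5 + E))
n(-11)*o(W(-3)) = -88*(6 - 4*((-3)**2)**2 + 19*(-3)**2)/(-5 + (-3)**2) = -88*(6 - 4*9**2 + 19*9)/(-5 + 9) = -88*(6 - 4*81 + 171)/4 = -88*(6 - 324 + 171)/4 = -88*(-147)/4 = -11*(-294) = 3234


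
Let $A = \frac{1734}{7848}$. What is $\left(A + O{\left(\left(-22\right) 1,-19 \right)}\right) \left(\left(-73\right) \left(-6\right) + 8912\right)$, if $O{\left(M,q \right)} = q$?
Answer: $- \frac{114832025}{654} \approx -1.7558 \cdot 10^{5}$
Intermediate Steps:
$A = \frac{289}{1308}$ ($A = 1734 \cdot \frac{1}{7848} = \frac{289}{1308} \approx 0.22095$)
$\left(A + O{\left(\left(-22\right) 1,-19 \right)}\right) \left(\left(-73\right) \left(-6\right) + 8912\right) = \left(\frac{289}{1308} - 19\right) \left(\left(-73\right) \left(-6\right) + 8912\right) = - \frac{24563 \left(438 + 8912\right)}{1308} = \left(- \frac{24563}{1308}\right) 9350 = - \frac{114832025}{654}$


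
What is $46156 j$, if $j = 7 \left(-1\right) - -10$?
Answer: $138468$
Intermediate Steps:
$j = 3$ ($j = -7 + 10 = 3$)
$46156 j = 46156 \cdot 3 = 138468$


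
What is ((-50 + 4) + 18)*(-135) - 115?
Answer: 3665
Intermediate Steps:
((-50 + 4) + 18)*(-135) - 115 = (-46 + 18)*(-135) - 115 = -28*(-135) - 115 = 3780 - 115 = 3665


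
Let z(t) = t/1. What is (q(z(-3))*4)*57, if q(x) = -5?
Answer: -1140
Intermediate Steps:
z(t) = t (z(t) = t*1 = t)
(q(z(-3))*4)*57 = -5*4*57 = -20*57 = -1140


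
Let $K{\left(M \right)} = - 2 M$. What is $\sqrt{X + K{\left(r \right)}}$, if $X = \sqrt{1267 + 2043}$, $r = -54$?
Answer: $\sqrt{108 + \sqrt{3310}} \approx 12.866$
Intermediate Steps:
$X = \sqrt{3310} \approx 57.533$
$\sqrt{X + K{\left(r \right)}} = \sqrt{\sqrt{3310} - -108} = \sqrt{\sqrt{3310} + 108} = \sqrt{108 + \sqrt{3310}}$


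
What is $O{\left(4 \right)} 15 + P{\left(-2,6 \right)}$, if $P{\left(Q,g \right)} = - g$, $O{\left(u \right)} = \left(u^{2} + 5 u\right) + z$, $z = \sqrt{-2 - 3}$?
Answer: $534 + 15 i \sqrt{5} \approx 534.0 + 33.541 i$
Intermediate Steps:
$z = i \sqrt{5}$ ($z = \sqrt{-5} = i \sqrt{5} \approx 2.2361 i$)
$O{\left(u \right)} = u^{2} + 5 u + i \sqrt{5}$ ($O{\left(u \right)} = \left(u^{2} + 5 u\right) + i \sqrt{5} = u^{2} + 5 u + i \sqrt{5}$)
$O{\left(4 \right)} 15 + P{\left(-2,6 \right)} = \left(4^{2} + 5 \cdot 4 + i \sqrt{5}\right) 15 - 6 = \left(16 + 20 + i \sqrt{5}\right) 15 - 6 = \left(36 + i \sqrt{5}\right) 15 - 6 = \left(540 + 15 i \sqrt{5}\right) - 6 = 534 + 15 i \sqrt{5}$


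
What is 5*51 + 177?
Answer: 432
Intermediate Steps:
5*51 + 177 = 255 + 177 = 432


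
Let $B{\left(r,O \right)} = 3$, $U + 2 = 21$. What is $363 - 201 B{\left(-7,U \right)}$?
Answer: $-240$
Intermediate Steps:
$U = 19$ ($U = -2 + 21 = 19$)
$363 - 201 B{\left(-7,U \right)} = 363 - 603 = -240$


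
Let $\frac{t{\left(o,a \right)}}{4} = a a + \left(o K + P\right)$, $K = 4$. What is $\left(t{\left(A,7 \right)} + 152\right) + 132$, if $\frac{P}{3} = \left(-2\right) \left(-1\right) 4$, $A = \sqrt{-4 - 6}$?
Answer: $576 + 16 i \sqrt{10} \approx 576.0 + 50.596 i$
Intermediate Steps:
$A = i \sqrt{10}$ ($A = \sqrt{-10} = i \sqrt{10} \approx 3.1623 i$)
$P = 24$ ($P = 3 \left(-2\right) \left(-1\right) 4 = 3 \cdot 2 \cdot 4 = 3 \cdot 8 = 24$)
$t{\left(o,a \right)} = 96 + 4 a^{2} + 16 o$ ($t{\left(o,a \right)} = 4 \left(a a + \left(o 4 + 24\right)\right) = 4 \left(a^{2} + \left(4 o + 24\right)\right) = 4 \left(a^{2} + \left(24 + 4 o\right)\right) = 4 \left(24 + a^{2} + 4 o\right) = 96 + 4 a^{2} + 16 o$)
$\left(t{\left(A,7 \right)} + 152\right) + 132 = \left(\left(96 + 4 \cdot 7^{2} + 16 i \sqrt{10}\right) + 152\right) + 132 = \left(\left(96 + 4 \cdot 49 + 16 i \sqrt{10}\right) + 152\right) + 132 = \left(\left(96 + 196 + 16 i \sqrt{10}\right) + 152\right) + 132 = \left(\left(292 + 16 i \sqrt{10}\right) + 152\right) + 132 = \left(444 + 16 i \sqrt{10}\right) + 132 = 576 + 16 i \sqrt{10}$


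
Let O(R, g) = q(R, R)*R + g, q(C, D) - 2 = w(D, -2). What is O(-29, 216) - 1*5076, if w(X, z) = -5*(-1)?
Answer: -5063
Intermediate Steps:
w(X, z) = 5
q(C, D) = 7 (q(C, D) = 2 + 5 = 7)
O(R, g) = g + 7*R (O(R, g) = 7*R + g = g + 7*R)
O(-29, 216) - 1*5076 = (216 + 7*(-29)) - 1*5076 = (216 - 203) - 5076 = 13 - 5076 = -5063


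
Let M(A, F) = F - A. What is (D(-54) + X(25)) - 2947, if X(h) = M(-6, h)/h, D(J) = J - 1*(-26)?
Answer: -74344/25 ≈ -2973.8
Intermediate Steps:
D(J) = 26 + J (D(J) = J + 26 = 26 + J)
X(h) = (6 + h)/h (X(h) = (h - 1*(-6))/h = (h + 6)/h = (6 + h)/h)
(D(-54) + X(25)) - 2947 = ((26 - 54) + (6 + 25)/25) - 2947 = (-28 + (1/25)*31) - 2947 = (-28 + 31/25) - 2947 = -669/25 - 2947 = -74344/25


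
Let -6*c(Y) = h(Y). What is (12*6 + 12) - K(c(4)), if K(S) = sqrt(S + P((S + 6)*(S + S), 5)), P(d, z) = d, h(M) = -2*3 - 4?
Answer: 84 - 7*sqrt(5)/3 ≈ 78.782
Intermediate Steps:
h(M) = -10 (h(M) = -6 - 4 = -10)
c(Y) = 5/3 (c(Y) = -1/6*(-10) = 5/3)
K(S) = sqrt(S + 2*S*(6 + S)) (K(S) = sqrt(S + (S + 6)*(S + S)) = sqrt(S + (6 + S)*(2*S)) = sqrt(S + 2*S*(6 + S)))
(12*6 + 12) - K(c(4)) = (12*6 + 12) - sqrt(5*(13 + 2*(5/3))/3) = (72 + 12) - sqrt(5*(13 + 10/3)/3) = 84 - sqrt((5/3)*(49/3)) = 84 - sqrt(245/9) = 84 - 7*sqrt(5)/3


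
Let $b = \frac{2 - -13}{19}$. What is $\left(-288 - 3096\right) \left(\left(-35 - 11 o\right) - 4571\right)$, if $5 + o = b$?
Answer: $\frac{293169456}{19} \approx 1.543 \cdot 10^{7}$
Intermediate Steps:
$b = \frac{15}{19}$ ($b = \left(2 + 13\right) \frac{1}{19} = 15 \cdot \frac{1}{19} = \frac{15}{19} \approx 0.78947$)
$o = - \frac{80}{19}$ ($o = -5 + \frac{15}{19} = - \frac{80}{19} \approx -4.2105$)
$\left(-288 - 3096\right) \left(\left(-35 - 11 o\right) - 4571\right) = \left(-288 - 3096\right) \left(\left(-35 - - \frac{880}{19}\right) - 4571\right) = - 3384 \left(\left(-35 + \frac{880}{19}\right) - 4571\right) = - 3384 \left(\frac{215}{19} - 4571\right) = \left(-3384\right) \left(- \frac{86634}{19}\right) = \frac{293169456}{19}$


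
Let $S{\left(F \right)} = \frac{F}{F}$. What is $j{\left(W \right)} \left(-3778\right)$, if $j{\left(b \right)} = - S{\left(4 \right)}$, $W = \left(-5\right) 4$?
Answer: $3778$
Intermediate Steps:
$S{\left(F \right)} = 1$
$W = -20$
$j{\left(b \right)} = -1$ ($j{\left(b \right)} = \left(-1\right) 1 = -1$)
$j{\left(W \right)} \left(-3778\right) = \left(-1\right) \left(-3778\right) = 3778$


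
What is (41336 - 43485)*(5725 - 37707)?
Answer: 68729318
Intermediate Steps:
(41336 - 43485)*(5725 - 37707) = -2149*(-31982) = 68729318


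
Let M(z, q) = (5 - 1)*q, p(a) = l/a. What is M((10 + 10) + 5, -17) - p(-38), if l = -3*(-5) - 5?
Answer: -1287/19 ≈ -67.737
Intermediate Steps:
l = 10 (l = 15 - 5 = 10)
p(a) = 10/a
M(z, q) = 4*q
M((10 + 10) + 5, -17) - p(-38) = 4*(-17) - 10/(-38) = -68 - 10*(-1)/38 = -68 - 1*(-5/19) = -68 + 5/19 = -1287/19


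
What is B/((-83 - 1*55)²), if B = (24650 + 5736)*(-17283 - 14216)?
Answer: -478564307/9522 ≈ -50259.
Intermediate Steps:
B = -957128614 (B = 30386*(-31499) = -957128614)
B/((-83 - 1*55)²) = -957128614/(-83 - 1*55)² = -957128614/(-83 - 55)² = -957128614/((-138)²) = -957128614/19044 = -957128614*1/19044 = -478564307/9522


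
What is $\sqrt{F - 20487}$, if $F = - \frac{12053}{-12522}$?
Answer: $\frac{i \sqrt{3212220588042}}{12522} \approx 143.13 i$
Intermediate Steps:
$F = \frac{12053}{12522}$ ($F = \left(-12053\right) \left(- \frac{1}{12522}\right) = \frac{12053}{12522} \approx 0.96255$)
$\sqrt{F - 20487} = \sqrt{\frac{12053}{12522} - 20487} = \sqrt{- \frac{256526161}{12522}} = \frac{i \sqrt{3212220588042}}{12522}$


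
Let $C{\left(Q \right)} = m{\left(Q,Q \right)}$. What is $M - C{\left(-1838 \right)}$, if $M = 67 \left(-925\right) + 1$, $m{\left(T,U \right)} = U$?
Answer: $-60136$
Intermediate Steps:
$C{\left(Q \right)} = Q$
$M = -61974$ ($M = -61975 + 1 = -61974$)
$M - C{\left(-1838 \right)} = -61974 - -1838 = -61974 + 1838 = -60136$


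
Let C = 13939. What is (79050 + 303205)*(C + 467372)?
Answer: 183983536305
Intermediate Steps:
(79050 + 303205)*(C + 467372) = (79050 + 303205)*(13939 + 467372) = 382255*481311 = 183983536305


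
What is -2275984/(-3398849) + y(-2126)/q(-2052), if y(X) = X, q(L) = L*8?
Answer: 22294253159/27897752592 ≈ 0.79914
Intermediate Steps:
q(L) = 8*L
-2275984/(-3398849) + y(-2126)/q(-2052) = -2275984/(-3398849) - 2126/(8*(-2052)) = -2275984*(-1/3398849) - 2126/(-16416) = 2275984/3398849 - 2126*(-1/16416) = 2275984/3398849 + 1063/8208 = 22294253159/27897752592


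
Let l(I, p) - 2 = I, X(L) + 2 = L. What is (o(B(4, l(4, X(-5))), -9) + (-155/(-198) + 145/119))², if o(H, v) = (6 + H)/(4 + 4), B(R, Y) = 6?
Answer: 1701480001/138791961 ≈ 12.259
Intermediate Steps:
X(L) = -2 + L
l(I, p) = 2 + I
o(H, v) = ¾ + H/8 (o(H, v) = (6 + H)/8 = (6 + H)*(⅛) = ¾ + H/8)
(o(B(4, l(4, X(-5))), -9) + (-155/(-198) + 145/119))² = ((¾ + (⅛)*6) + (-155/(-198) + 145/119))² = ((¾ + ¾) + (-155*(-1/198) + 145*(1/119)))² = (3/2 + (155/198 + 145/119))² = (3/2 + 47155/23562)² = (41249/11781)² = 1701480001/138791961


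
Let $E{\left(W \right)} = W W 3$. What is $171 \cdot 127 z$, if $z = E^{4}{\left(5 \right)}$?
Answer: $687139453125$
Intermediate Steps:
$E{\left(W \right)} = 3 W^{2}$ ($E{\left(W \right)} = W^{2} \cdot 3 = 3 W^{2}$)
$z = 31640625$ ($z = \left(3 \cdot 5^{2}\right)^{4} = \left(3 \cdot 25\right)^{4} = 75^{4} = 31640625$)
$171 \cdot 127 z = 171 \cdot 127 \cdot 31640625 = 21717 \cdot 31640625 = 687139453125$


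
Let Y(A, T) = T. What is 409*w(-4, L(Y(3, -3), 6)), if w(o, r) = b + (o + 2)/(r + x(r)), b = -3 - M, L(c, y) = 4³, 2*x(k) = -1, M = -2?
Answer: -53579/127 ≈ -421.88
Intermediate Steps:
x(k) = -½ (x(k) = (½)*(-1) = -½)
L(c, y) = 64
b = -1 (b = -3 - 1*(-2) = -3 + 2 = -1)
w(o, r) = -1 + (2 + o)/(-½ + r) (w(o, r) = -1 + (o + 2)/(r - ½) = -1 + (2 + o)/(-½ + r))
409*w(-4, L(Y(3, -3), 6)) = 409*((5 - 2*64 + 2*(-4))/(-1 + 2*64)) = 409*((5 - 128 - 8)/(-1 + 128)) = 409*(-131/127) = -53579/127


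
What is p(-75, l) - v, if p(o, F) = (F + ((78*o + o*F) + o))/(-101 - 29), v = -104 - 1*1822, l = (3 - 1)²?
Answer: 256601/130 ≈ 1973.9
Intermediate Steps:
l = 4 (l = 2² = 4)
v = -1926 (v = -104 - 1822 = -1926)
p(o, F) = -79*o/130 - F/130 - F*o/130 (p(o, F) = (F + ((78*o + F*o) + o))/(-130) = (F + (79*o + F*o))*(-1/130) = (F + 79*o + F*o)*(-1/130) = -79*o/130 - F/130 - F*o/130)
p(-75, l) - v = (-79/130*(-75) - 1/130*4 - 1/130*4*(-75)) - 1*(-1926) = (1185/26 - 2/65 + 30/13) + 1926 = 6221/130 + 1926 = 256601/130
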